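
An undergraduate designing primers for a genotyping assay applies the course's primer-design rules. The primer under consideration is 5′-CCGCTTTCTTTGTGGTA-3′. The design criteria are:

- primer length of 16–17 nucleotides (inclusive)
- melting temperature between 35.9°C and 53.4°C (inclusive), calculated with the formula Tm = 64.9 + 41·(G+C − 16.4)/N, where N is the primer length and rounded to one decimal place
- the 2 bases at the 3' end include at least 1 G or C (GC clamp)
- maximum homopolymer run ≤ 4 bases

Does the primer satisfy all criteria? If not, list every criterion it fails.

Base counts: A=1, T=8, G=4, C=4 (length 17).
length: length 17 ✓
Tm: Tm = 64.9 + 41·(8 − 16.4)/17 = 44.6°C ✓
GC clamp: 3' end TA has 0 G/C, need ≥1 ✗
homopolymer run: longest run = 3 ✓

Fails: GC clamp.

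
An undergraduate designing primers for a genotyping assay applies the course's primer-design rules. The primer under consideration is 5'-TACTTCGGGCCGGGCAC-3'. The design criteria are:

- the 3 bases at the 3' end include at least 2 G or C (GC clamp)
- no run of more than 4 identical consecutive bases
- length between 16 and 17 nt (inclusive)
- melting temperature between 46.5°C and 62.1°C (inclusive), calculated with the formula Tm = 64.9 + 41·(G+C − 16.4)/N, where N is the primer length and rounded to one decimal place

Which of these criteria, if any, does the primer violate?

Meets all criteria.

Base counts: A=2, T=3, G=6, C=6 (length 17).
GC clamp: 3' end CAC has 2 G/C ✓
homopolymer run: longest run = 3 ✓
length: length 17 ✓
Tm: Tm = 64.9 + 41·(12 − 16.4)/17 = 54.3°C ✓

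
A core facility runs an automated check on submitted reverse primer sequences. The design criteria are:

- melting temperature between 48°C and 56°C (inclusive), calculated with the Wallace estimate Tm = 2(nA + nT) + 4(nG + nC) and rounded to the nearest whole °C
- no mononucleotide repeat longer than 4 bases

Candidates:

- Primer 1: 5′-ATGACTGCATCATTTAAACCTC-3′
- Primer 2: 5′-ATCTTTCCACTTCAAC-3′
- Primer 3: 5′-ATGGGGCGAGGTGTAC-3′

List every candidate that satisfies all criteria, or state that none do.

Primer 1 (22 nt, A=7 T=7 G=2 C=6): Tm = 2·14 + 4·8 = 60°C, outside 48–56°C ✗; longest run = 3 ✓ — fails.
Primer 2 (16 nt, A=4 T=6 G=0 C=6): Tm = 2·10 + 4·6 = 44°C, outside 48–56°C ✗; longest run = 3 ✓ — fails.
Primer 3 (16 nt, A=3 T=3 G=8 C=2): Tm = 2·6 + 4·10 = 52°C ✓; longest run = 4 ✓ — passes.

Primer 3 only.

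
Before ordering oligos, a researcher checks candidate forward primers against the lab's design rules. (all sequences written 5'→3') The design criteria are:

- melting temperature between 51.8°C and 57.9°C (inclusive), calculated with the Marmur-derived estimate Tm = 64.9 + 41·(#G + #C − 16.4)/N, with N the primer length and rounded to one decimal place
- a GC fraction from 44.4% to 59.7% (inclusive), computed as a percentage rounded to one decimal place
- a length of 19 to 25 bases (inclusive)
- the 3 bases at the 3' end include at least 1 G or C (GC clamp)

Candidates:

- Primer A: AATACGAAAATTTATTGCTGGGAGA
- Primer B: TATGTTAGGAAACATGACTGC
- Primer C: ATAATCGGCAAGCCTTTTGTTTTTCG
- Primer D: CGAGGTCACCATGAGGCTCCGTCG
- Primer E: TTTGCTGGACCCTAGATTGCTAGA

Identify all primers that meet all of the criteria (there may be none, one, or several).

Primer E only.

Primer A (25 nt, A=10 T=7 G=6 C=2): Tm = 64.9 + 41·(8 − 16.4)/25 = 51.1°C, outside 51.8–57.9°C ✗; GC 8/25 = 32.0%, outside 44.4–59.7% ✗; length 25 ✓; 3' end AGA has 1 G/C ✓ — fails.
Primer B (21 nt, A=7 T=6 G=5 C=3): Tm = 64.9 + 41·(8 − 16.4)/21 = 48.5°C, outside 51.8–57.9°C ✗; GC 8/21 = 38.1%, outside 44.4–59.7% ✗; length 21 ✓; 3' end TGC has 2 G/C ✓ — fails.
Primer C (26 nt, A=5 T=11 G=5 C=5): Tm = 64.9 + 41·(10 − 16.4)/26 = 54.8°C ✓; GC 10/26 = 38.5%, outside 44.4–59.7% ✗; length 26, outside 19–25 ✗; 3' end TCG has 2 G/C ✓ — fails.
Primer D (24 nt, A=4 T=4 G=8 C=8): Tm = 64.9 + 41·(16 − 16.4)/24 = 64.2°C, outside 51.8–57.9°C ✗; GC 16/24 = 66.7%, outside 44.4–59.7% ✗; length 24 ✓; 3' end TCG has 2 G/C ✓ — fails.
Primer E (24 nt, A=5 T=8 G=6 C=5): Tm = 64.9 + 41·(11 − 16.4)/24 = 55.7°C ✓; GC 11/24 = 45.8% ✓; length 24 ✓; 3' end AGA has 1 G/C ✓ — passes.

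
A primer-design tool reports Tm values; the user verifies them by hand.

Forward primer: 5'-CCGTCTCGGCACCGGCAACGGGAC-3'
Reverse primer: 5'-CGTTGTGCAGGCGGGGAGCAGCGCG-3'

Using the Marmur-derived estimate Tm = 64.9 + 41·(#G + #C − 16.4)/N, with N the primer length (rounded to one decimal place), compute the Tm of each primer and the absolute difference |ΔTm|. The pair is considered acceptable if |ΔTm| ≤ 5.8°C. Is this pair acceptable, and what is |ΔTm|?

Forward: G+C = 18, N = 24 → Tm = 64.9 + 41·(18 − 16.4)/24 = 67.6°C.
Reverse: G+C = 19, N = 25 → Tm = 64.9 + 41·(19 − 16.4)/25 = 69.2°C.
|ΔTm| = |67.6 − 69.2| = 1.6°C, ≤ 5.8°C.

|ΔTm| = 1.6°C; the pair is acceptable.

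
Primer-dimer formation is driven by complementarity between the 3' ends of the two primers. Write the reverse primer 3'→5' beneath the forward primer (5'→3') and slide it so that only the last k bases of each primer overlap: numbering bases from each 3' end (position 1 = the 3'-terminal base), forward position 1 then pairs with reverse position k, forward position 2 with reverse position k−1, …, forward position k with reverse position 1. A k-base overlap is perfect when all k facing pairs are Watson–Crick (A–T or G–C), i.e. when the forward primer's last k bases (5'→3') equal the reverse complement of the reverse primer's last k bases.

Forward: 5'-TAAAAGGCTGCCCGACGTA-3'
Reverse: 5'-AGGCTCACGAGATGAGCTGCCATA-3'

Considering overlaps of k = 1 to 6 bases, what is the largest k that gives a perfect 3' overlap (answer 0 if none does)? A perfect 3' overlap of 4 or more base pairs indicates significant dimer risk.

Longest perfect overlap: 2 complementary base pairs; below the dimer-risk threshold (threshold 4).

Last 6 bases (5'→3') — forward …GACGTA, reverse …GCCATA.
Reverse complement of the reverse primer's last 6 bases: TATGGC; its first k bases are the reverse complement of the reverse primer's last k bases, so a perfect k-base overlap needs the forward primer's last k bases to equal them.
Comparing (forward last k vs required): k=1: A vs T ✗; k=2: TA vs TA ✓; k=3: GTA vs TAT ✗; k=4: CGTA vs TATG ✗; k=5: ACGTA vs TATGG ✗; k=6: GACGTA vs TATGGC ✗.
Only k = 2 is perfect, so the longest perfect 3' overlap is 2.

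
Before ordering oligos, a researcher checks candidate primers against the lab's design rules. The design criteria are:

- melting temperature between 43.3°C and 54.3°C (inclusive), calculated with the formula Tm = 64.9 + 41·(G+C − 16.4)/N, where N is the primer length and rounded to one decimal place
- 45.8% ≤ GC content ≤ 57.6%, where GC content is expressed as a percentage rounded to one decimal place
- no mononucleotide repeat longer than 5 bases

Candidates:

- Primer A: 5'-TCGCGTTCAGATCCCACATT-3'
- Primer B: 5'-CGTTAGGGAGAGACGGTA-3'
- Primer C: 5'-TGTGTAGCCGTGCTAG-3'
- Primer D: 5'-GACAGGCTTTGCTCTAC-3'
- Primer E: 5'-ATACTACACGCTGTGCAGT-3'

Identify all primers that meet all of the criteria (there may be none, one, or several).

Primer A (20 nt, A=4 T=6 G=3 C=7): Tm = 64.9 + 41·(10 − 16.4)/20 = 51.8°C ✓; GC 10/20 = 50.0% ✓; longest run = 3 ✓ — passes.
Primer B (18 nt, A=5 T=3 G=8 C=2): Tm = 64.9 + 41·(10 − 16.4)/18 = 50.3°C ✓; GC 10/18 = 55.6% ✓; longest run = 3 ✓ — passes.
Primer C (16 nt, A=2 T=5 G=6 C=3): Tm = 64.9 + 41·(9 − 16.4)/16 = 45.9°C ✓; GC 9/16 = 56.3% ✓; longest run = 2 ✓ — passes.
Primer D (17 nt, A=3 T=5 G=4 C=5): Tm = 64.9 + 41·(9 − 16.4)/17 = 47.1°C ✓; GC 9/17 = 52.9% ✓; longest run = 3 ✓ — passes.
Primer E (19 nt, A=5 T=5 G=4 C=5): Tm = 64.9 + 41·(9 − 16.4)/19 = 48.9°C ✓; GC 9/19 = 47.4% ✓; longest run = 1 ✓ — passes.

Primer A, Primer B, Primer C, Primer D and Primer E.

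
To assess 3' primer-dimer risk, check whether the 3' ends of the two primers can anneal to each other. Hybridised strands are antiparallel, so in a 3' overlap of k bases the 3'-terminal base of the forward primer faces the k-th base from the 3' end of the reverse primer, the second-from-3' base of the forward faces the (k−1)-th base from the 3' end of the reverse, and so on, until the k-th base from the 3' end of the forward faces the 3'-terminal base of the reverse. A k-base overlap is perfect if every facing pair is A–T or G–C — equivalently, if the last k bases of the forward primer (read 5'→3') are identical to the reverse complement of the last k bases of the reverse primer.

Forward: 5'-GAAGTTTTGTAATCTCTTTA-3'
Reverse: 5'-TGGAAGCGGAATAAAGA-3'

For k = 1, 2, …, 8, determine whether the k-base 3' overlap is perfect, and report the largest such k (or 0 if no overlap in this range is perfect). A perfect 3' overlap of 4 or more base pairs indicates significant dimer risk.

Longest perfect overlap: 6 complementary base pairs; significant dimer risk (threshold 4).

Last 8 bases (5'→3') — forward …TCTCTTTA, reverse …AATAAAGA.
Reverse complement of the reverse primer's last 8 bases: TCTTTATT; its first k bases are the reverse complement of the reverse primer's last k bases, so a perfect k-base overlap needs the forward primer's last k bases to equal them.
Comparing (forward last k vs required): k=1: A vs T ✗; k=2: TA vs TC ✗; k=3: TTA vs TCT ✗; k=4: TTTA vs TCTT ✗; k=5: CTTTA vs TCTTT ✗; k=6: TCTTTA vs TCTTTA ✓; k=7: CTCTTTA vs TCTTTAT ✗; k=8: TCTCTTTA vs TCTTTATT ✗.
Only k = 6 is perfect, so the longest perfect 3' overlap is 6.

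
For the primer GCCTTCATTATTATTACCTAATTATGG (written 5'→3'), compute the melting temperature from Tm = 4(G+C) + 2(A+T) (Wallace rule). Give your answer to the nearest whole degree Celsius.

70°C

Base counts: A=7, T=12, G=3, C=5 (length 27).
Tm = 2·(7+12) + 4·(3+5) = 2·19 + 4·8 = 38 + 32 = 70°C.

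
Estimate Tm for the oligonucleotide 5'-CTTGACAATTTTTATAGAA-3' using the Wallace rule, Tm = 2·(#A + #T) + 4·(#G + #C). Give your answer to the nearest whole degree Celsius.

46°C

Base counts: A=7, T=8, G=2, C=2 (length 19).
Tm = 2·(7+8) + 4·(2+2) = 2·15 + 4·4 = 30 + 16 = 46°C.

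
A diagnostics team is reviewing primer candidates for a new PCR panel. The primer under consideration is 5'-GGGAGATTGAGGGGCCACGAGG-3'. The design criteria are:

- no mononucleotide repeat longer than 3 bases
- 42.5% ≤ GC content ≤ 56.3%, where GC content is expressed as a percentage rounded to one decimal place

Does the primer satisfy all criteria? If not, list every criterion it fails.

Fails: homopolymer run, GC content.

Base counts: A=5, T=2, G=12, C=3 (length 22).
homopolymer run: longest run = 4, exceeds 3 ✗
GC content: GC 15/22 = 68.2%, outside 42.5–56.3% ✗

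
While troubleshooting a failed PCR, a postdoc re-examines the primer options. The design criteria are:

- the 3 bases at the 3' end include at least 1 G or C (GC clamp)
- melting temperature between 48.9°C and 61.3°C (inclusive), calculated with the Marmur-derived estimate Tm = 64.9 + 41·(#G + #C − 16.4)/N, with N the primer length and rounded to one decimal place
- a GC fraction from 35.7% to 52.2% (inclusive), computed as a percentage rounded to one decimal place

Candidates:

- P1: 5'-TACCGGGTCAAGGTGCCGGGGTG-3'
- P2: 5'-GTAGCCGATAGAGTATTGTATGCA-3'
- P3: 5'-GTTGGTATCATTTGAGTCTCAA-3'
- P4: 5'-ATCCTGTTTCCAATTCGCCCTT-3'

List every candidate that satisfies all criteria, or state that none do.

P2, P3 and P4.

P1 (23 nt, A=3 T=4 G=11 C=5): 3' end GTG has 2 G/C ✓; Tm = 64.9 + 41·(16 − 16.4)/23 = 64.2°C, outside 48.9–61.3°C ✗; GC 16/23 = 69.6%, outside 35.7–52.2% ✗ — fails.
P2 (24 nt, A=7 T=7 G=7 C=3): 3' end GCA has 2 G/C ✓; Tm = 64.9 + 41·(10 − 16.4)/24 = 54.0°C ✓; GC 10/24 = 41.7% ✓ — passes.
P3 (22 nt, A=5 T=9 G=5 C=3): 3' end CAA has 1 G/C ✓; Tm = 64.9 + 41·(8 − 16.4)/22 = 49.2°C ✓; GC 8/22 = 36.4% ✓ — passes.
P4 (22 nt, A=3 T=9 G=2 C=8): 3' end CTT has 1 G/C ✓; Tm = 64.9 + 41·(10 − 16.4)/22 = 53.0°C ✓; GC 10/22 = 45.5% ✓ — passes.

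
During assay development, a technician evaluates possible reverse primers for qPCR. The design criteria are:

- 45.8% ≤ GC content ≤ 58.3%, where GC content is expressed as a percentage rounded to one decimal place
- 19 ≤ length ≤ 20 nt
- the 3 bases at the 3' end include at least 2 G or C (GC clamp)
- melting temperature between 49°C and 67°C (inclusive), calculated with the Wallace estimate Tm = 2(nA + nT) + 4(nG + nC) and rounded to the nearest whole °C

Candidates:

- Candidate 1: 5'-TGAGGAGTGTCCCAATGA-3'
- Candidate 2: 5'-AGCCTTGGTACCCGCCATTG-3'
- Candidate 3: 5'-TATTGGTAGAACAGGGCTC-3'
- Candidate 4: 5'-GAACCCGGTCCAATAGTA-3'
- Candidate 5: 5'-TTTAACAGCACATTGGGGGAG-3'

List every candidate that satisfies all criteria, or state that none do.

Candidate 1 (18 nt, A=5 T=4 G=6 C=3): GC 9/18 = 50.0% ✓; length 18, outside 19–20 ✗; 3' end TGA has 1 G/C, need ≥2 ✗; Tm = 2·9 + 4·9 = 54°C ✓ — fails.
Candidate 2 (20 nt, A=3 T=5 G=5 C=7): GC 12/20 = 60.0%, outside 45.8–58.3% ✗; length 20 ✓; 3' end TTG has 1 G/C, need ≥2 ✗; Tm = 2·8 + 4·12 = 64°C ✓ — fails.
Candidate 3 (19 nt, A=5 T=5 G=6 C=3): GC 9/19 = 47.4% ✓; length 19 ✓; 3' end CTC has 2 G/C ✓; Tm = 2·10 + 4·9 = 56°C ✓ — passes.
Candidate 4 (18 nt, A=6 T=3 G=4 C=5): GC 9/18 = 50.0% ✓; length 18, outside 19–20 ✗; 3' end GTA has 1 G/C, need ≥2 ✗; Tm = 2·9 + 4·9 = 54°C ✓ — fails.
Candidate 5 (21 nt, A=6 T=5 G=7 C=3): GC 10/21 = 47.6% ✓; length 21, outside 19–20 ✗; 3' end GAG has 2 G/C ✓; Tm = 2·11 + 4·10 = 62°C ✓ — fails.

Candidate 3 only.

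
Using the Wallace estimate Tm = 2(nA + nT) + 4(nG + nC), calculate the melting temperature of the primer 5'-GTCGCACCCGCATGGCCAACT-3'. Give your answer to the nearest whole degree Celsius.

Base counts: A=4, T=3, G=5, C=9 (length 21).
Tm = 2·(4+3) + 4·(5+9) = 2·7 + 4·14 = 14 + 56 = 70°C.

70°C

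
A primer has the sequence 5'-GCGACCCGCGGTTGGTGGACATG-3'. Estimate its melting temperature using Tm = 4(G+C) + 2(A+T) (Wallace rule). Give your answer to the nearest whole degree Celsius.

78°C

Base counts: A=3, T=4, G=10, C=6 (length 23).
Tm = 2·(3+4) + 4·(10+6) = 2·7 + 4·16 = 14 + 64 = 78°C.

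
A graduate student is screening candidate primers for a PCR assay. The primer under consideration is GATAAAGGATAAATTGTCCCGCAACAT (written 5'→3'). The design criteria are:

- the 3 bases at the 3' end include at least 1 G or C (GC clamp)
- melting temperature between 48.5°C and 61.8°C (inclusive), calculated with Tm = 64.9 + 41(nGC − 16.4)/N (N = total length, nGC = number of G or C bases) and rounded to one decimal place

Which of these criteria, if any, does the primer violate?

Meets all criteria.

Base counts: A=11, T=6, G=5, C=5 (length 27).
GC clamp: 3' end CAT has 1 G/C ✓
Tm: Tm = 64.9 + 41·(10 − 16.4)/27 = 55.2°C ✓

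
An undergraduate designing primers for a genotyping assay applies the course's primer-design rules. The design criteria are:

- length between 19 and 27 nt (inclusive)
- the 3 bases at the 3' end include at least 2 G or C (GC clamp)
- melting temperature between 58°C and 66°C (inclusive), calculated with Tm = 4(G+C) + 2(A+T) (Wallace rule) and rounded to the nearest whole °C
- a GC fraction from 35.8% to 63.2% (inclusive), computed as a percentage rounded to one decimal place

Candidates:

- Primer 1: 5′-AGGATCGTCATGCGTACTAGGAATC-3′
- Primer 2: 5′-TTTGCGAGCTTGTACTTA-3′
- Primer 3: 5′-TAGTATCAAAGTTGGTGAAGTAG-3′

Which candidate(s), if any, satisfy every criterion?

Primer 1 (25 nt, A=7 T=6 G=7 C=5): length 25 ✓; 3' end ATC has 1 G/C, need ≥2 ✗; Tm = 2·13 + 4·12 = 74°C, outside 58–66°C ✗; GC 12/25 = 48.0% ✓ — fails.
Primer 2 (18 nt, A=3 T=8 G=4 C=3): length 18, outside 19–27 ✗; 3' end TTA has 0 G/C, need ≥2 ✗; Tm = 2·11 + 4·7 = 50°C, outside 58–66°C ✗; GC 7/18 = 38.9% ✓ — fails.
Primer 3 (23 nt, A=8 T=7 G=7 C=1): length 23 ✓; 3' end TAG has 1 G/C, need ≥2 ✗; Tm = 2·15 + 4·8 = 62°C ✓; GC 8/23 = 34.8%, outside 35.8–63.2% ✗ — fails.

None of the candidates satisfy all criteria.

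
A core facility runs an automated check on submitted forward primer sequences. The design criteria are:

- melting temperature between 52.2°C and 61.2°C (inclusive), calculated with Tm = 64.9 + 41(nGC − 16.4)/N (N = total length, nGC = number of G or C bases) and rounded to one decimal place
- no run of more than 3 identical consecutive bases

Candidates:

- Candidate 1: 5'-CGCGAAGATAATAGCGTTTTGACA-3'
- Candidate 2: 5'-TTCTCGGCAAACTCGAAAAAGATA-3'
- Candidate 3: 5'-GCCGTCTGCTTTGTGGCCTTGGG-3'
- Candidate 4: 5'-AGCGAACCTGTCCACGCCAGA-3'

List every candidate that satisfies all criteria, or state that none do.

Candidate 1 (24 nt, A=8 T=6 G=6 C=4): Tm = 64.9 + 41·(10 − 16.4)/24 = 54.0°C ✓; longest run = 4, exceeds 3 ✗ — fails.
Candidate 2 (24 nt, A=10 T=5 G=4 C=5): Tm = 64.9 + 41·(9 − 16.4)/24 = 52.3°C ✓; longest run = 5, exceeds 3 ✗ — fails.
Candidate 3 (23 nt, A=0 T=8 G=9 C=6): Tm = 64.9 + 41·(15 − 16.4)/23 = 62.4°C, outside 52.2–61.2°C ✗; longest run = 3 ✓ — fails.
Candidate 4 (21 nt, A=6 T=2 G=5 C=8): Tm = 64.9 + 41·(13 − 16.4)/21 = 58.3°C ✓; longest run = 2 ✓ — passes.

Candidate 4 only.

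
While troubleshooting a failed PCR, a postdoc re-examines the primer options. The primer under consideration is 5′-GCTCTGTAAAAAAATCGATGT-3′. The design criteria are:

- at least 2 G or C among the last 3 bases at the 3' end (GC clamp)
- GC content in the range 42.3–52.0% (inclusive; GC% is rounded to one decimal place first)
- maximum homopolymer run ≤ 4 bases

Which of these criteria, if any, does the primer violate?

Fails: GC clamp, GC content, homopolymer run.

Base counts: A=8, T=6, G=4, C=3 (length 21).
GC clamp: 3' end TGT has 1 G/C, need ≥2 ✗
GC content: GC 7/21 = 33.3%, outside 42.3–52.0% ✗
homopolymer run: longest run = 7, exceeds 4 ✗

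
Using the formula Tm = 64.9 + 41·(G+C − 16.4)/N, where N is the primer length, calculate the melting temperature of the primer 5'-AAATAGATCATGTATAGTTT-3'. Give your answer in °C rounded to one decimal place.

39.5°C

Base counts: A=8, T=8, G=3, C=1; G+C = 4, N = 20.
Tm = 64.9 + 41·(4 − 16.4)/20 = 64.9 + -508.40/20 = 39.5°C.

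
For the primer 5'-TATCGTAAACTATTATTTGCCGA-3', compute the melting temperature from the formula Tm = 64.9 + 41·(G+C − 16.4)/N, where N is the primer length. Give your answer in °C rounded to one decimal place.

Base counts: A=7, T=9, G=3, C=4; G+C = 7, N = 23.
Tm = 64.9 + 41·(7 − 16.4)/23 = 64.9 + -385.40/23 = 48.1°C.

48.1°C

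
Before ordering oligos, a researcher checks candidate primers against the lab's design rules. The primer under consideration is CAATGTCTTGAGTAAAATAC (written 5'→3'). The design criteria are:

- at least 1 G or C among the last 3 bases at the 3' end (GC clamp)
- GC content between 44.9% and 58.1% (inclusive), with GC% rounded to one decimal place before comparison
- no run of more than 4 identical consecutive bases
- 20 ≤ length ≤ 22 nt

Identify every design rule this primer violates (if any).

Fails: GC content.

Base counts: A=8, T=6, G=3, C=3 (length 20).
GC clamp: 3' end TAC has 1 G/C ✓
GC content: GC 6/20 = 30.0%, outside 44.9–58.1% ✗
homopolymer run: longest run = 4 ✓
length: length 20 ✓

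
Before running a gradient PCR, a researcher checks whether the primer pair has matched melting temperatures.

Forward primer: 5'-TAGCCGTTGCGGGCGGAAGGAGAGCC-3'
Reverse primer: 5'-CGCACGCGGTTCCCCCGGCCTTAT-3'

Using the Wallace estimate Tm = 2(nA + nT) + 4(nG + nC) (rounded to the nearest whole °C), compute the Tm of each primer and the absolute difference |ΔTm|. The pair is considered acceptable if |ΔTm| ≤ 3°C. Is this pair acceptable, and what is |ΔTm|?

|ΔTm| = 6°C; the pair is not acceptable.

Forward: A=5 T=3 G=12 C=6 → Tm = 2·8 + 4·18 = 88°C.
Reverse: A=2 T=5 G=6 C=11 → Tm = 2·7 + 4·17 = 82°C.
|ΔTm| = |88 − 82| = 6°C, > 3°C.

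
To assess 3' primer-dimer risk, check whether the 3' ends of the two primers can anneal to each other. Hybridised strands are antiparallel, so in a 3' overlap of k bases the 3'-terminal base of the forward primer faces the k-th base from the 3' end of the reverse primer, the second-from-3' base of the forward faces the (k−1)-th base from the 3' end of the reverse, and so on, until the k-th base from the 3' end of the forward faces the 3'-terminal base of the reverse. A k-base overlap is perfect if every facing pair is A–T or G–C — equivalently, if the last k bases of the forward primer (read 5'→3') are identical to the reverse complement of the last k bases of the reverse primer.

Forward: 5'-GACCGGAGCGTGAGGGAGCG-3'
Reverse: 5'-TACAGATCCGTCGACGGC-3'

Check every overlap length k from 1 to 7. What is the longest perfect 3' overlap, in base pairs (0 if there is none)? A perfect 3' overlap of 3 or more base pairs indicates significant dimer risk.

Last 7 bases (5'→3') — forward …GGGAGCG, reverse …CGACGGC.
Reverse complement of the reverse primer's last 7 bases: GCCGTCG; its first k bases are the reverse complement of the reverse primer's last k bases, so a perfect k-base overlap needs the forward primer's last k bases to equal them.
Comparing (forward last k vs required): k=1: G vs G ✓; k=2: CG vs GC ✗; k=3: GCG vs GCC ✗; k=4: AGCG vs GCCG ✗; k=5: GAGCG vs GCCGT ✗; k=6: GGAGCG vs GCCGTC ✗; k=7: GGGAGCG vs GCCGTCG ✗.
Only k = 1 is perfect, so the longest perfect 3' overlap is 1.

Longest perfect overlap: 1 complementary base pair; below the dimer-risk threshold (threshold 3).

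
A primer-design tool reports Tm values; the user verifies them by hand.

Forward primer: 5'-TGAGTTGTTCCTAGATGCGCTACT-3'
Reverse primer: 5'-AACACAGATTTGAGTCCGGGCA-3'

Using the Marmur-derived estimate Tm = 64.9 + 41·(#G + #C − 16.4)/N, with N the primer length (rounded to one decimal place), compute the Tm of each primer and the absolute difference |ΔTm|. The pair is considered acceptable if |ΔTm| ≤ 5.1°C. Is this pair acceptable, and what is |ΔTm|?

Forward: G+C = 11, N = 24 → Tm = 64.9 + 41·(11 − 16.4)/24 = 55.7°C.
Reverse: G+C = 11, N = 22 → Tm = 64.9 + 41·(11 − 16.4)/22 = 54.8°C.
|ΔTm| = |55.7 − 54.8| = 0.9°C, ≤ 5.1°C.

|ΔTm| = 0.9°C; the pair is acceptable.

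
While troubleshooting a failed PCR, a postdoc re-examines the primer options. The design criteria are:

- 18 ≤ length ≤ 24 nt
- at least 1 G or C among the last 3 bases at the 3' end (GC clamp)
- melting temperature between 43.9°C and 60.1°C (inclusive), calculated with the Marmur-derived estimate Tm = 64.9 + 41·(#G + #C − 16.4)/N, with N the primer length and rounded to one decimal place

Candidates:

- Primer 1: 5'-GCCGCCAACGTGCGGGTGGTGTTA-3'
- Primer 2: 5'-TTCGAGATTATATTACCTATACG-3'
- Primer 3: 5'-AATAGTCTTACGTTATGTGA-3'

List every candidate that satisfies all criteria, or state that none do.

Primer 1 (24 nt, A=3 T=5 G=10 C=6): length 24 ✓; 3' end TTA has 0 G/C, need ≥1 ✗; Tm = 64.9 + 41·(16 − 16.4)/24 = 64.2°C, outside 43.9–60.1°C ✗ — fails.
Primer 2 (23 nt, A=7 T=9 G=3 C=4): length 23 ✓; 3' end ACG has 2 G/C ✓; Tm = 64.9 + 41·(7 − 16.4)/23 = 48.1°C ✓ — passes.
Primer 3 (20 nt, A=6 T=8 G=4 C=2): length 20 ✓; 3' end TGA has 1 G/C ✓; Tm = 64.9 + 41·(6 − 16.4)/20 = 43.6°C, outside 43.9–60.1°C ✗ — fails.

Primer 2 only.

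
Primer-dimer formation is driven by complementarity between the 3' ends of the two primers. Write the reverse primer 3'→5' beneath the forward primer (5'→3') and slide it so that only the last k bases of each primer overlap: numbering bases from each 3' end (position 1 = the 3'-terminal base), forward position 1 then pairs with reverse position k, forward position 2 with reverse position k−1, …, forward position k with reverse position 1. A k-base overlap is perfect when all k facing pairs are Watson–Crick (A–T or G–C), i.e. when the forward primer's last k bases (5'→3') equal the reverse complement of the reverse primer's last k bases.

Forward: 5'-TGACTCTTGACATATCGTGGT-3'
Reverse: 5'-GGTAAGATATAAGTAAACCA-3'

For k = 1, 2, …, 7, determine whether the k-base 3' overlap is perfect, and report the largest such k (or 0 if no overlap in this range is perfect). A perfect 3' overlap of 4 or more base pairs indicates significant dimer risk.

Longest perfect overlap: 4 complementary base pairs; significant dimer risk (threshold 4).

Last 7 bases (5'→3') — forward …TCGTGGT, reverse …TAAACCA.
Reverse complement of the reverse primer's last 7 bases: TGGTTTA; its first k bases are the reverse complement of the reverse primer's last k bases, so a perfect k-base overlap needs the forward primer's last k bases to equal them.
Comparing (forward last k vs required): k=1: T vs T ✓; k=2: GT vs TG ✗; k=3: GGT vs TGG ✗; k=4: TGGT vs TGGT ✓; k=5: GTGGT vs TGGTT ✗; k=6: CGTGGT vs TGGTTT ✗; k=7: TCGTGGT vs TGGTTTA ✗.
Perfect overlaps at k = 1, 4; the largest is 4.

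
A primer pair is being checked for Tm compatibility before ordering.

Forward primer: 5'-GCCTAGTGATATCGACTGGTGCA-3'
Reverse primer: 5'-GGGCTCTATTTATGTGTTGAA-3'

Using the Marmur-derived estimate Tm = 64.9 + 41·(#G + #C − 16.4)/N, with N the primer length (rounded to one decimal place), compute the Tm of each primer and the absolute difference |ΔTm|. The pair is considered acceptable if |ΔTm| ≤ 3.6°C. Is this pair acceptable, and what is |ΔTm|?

Forward: G+C = 12, N = 23 → Tm = 64.9 + 41·(12 − 16.4)/23 = 57.1°C.
Reverse: G+C = 8, N = 21 → Tm = 64.9 + 41·(8 − 16.4)/21 = 48.5°C.
|ΔTm| = |57.1 − 48.5| = 8.6°C, > 3.6°C.

|ΔTm| = 8.6°C; the pair is not acceptable.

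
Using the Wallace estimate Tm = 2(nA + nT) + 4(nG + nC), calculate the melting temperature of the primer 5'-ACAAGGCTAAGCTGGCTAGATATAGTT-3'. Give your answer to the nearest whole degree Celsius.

Base counts: A=9, T=7, G=7, C=4 (length 27).
Tm = 2·(9+7) + 4·(7+4) = 2·16 + 4·11 = 32 + 44 = 76°C.

76°C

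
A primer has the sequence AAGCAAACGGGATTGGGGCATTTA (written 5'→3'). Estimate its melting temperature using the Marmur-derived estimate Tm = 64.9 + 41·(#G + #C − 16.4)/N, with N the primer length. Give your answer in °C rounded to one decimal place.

Base counts: A=8, T=5, G=8, C=3; G+C = 11, N = 24.
Tm = 64.9 + 41·(11 − 16.4)/24 = 64.9 + -221.40/24 = 55.7°C.

55.7°C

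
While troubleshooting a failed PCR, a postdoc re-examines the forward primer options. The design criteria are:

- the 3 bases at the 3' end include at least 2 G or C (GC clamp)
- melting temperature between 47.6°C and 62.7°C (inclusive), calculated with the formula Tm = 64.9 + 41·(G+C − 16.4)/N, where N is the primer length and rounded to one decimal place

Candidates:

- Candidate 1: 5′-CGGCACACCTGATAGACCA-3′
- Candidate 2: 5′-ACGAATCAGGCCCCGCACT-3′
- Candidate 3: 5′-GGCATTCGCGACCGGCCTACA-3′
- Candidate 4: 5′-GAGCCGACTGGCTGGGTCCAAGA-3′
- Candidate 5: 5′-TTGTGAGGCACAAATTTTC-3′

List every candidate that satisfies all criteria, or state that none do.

Candidate 1 only.

Candidate 1 (19 nt, A=6 T=2 G=4 C=7): 3' end CCA has 2 G/C ✓; Tm = 64.9 + 41·(11 − 16.4)/19 = 53.2°C ✓ — passes.
Candidate 2 (19 nt, A=5 T=2 G=4 C=8): 3' end ACT has 1 G/C, need ≥2 ✗; Tm = 64.9 + 41·(12 − 16.4)/19 = 55.4°C ✓ — fails.
Candidate 3 (21 nt, A=4 T=3 G=6 C=8): 3' end ACA has 1 G/C, need ≥2 ✗; Tm = 64.9 + 41·(14 − 16.4)/21 = 60.2°C ✓ — fails.
Candidate 4 (23 nt, A=5 T=3 G=9 C=6): 3' end AGA has 1 G/C, need ≥2 ✗; Tm = 64.9 + 41·(15 − 16.4)/23 = 62.4°C ✓ — fails.
Candidate 5 (19 nt, A=5 T=7 G=4 C=3): 3' end TTC has 1 G/C, need ≥2 ✗; Tm = 64.9 + 41·(7 − 16.4)/19 = 44.6°C, outside 47.6–62.7°C ✗ — fails.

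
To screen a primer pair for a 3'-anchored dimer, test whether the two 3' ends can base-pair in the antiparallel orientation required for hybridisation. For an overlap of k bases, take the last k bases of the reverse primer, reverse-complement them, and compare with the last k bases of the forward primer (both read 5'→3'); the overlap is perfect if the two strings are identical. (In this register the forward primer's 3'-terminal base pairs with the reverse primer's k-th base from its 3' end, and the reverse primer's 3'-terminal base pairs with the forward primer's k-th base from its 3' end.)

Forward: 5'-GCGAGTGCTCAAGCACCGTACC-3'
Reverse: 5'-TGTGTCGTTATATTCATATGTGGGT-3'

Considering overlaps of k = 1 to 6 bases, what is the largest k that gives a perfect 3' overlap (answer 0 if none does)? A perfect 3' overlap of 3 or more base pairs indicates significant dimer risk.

Last 6 bases (5'→3') — forward …CGTACC, reverse …GTGGGT.
Reverse complement of the reverse primer's last 6 bases: ACCCAC; its first k bases are the reverse complement of the reverse primer's last k bases, so a perfect k-base overlap needs the forward primer's last k bases to equal them.
Comparing (forward last k vs required): k=1: C vs A ✗; k=2: CC vs AC ✗; k=3: ACC vs ACC ✓; k=4: TACC vs ACCC ✗; k=5: GTACC vs ACCCA ✗; k=6: CGTACC vs ACCCAC ✗.
Only k = 3 is perfect, so the longest perfect 3' overlap is 3.

Longest perfect overlap: 3 complementary base pairs; significant dimer risk (threshold 3).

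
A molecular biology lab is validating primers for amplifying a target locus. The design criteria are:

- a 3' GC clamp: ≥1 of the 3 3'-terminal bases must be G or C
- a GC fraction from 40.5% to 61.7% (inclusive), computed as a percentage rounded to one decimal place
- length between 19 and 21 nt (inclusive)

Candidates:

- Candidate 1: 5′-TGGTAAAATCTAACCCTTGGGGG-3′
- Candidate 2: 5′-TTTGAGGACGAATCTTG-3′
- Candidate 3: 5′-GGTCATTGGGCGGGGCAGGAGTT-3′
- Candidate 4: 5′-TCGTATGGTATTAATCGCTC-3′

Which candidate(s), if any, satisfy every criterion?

None of the candidates satisfy all criteria.

Candidate 1 (23 nt, A=6 T=6 G=7 C=4): 3' end GGG has 3 G/C ✓; GC 11/23 = 47.8% ✓; length 23, outside 19–21 ✗ — fails.
Candidate 2 (17 nt, A=4 T=6 G=5 C=2): 3' end TTG has 1 G/C ✓; GC 7/17 = 41.2% ✓; length 17, outside 19–21 ✗ — fails.
Candidate 3 (23 nt, A=3 T=5 G=12 C=3): 3' end GTT has 1 G/C ✓; GC 15/23 = 65.2%, outside 40.5–61.7% ✗; length 23, outside 19–21 ✗ — fails.
Candidate 4 (20 nt, A=4 T=8 G=4 C=4): 3' end CTC has 2 G/C ✓; GC 8/20 = 40.0%, outside 40.5–61.7% ✗; length 20 ✓ — fails.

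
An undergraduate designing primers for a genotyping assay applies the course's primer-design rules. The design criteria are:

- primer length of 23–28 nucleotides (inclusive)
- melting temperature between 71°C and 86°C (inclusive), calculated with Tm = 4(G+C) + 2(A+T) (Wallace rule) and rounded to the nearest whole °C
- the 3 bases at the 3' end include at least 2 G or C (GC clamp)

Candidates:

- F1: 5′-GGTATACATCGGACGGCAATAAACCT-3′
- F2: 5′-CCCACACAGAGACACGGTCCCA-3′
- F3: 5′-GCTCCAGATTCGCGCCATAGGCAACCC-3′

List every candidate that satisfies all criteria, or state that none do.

F1 only.

F1 (26 nt, A=9 T=5 G=6 C=6): length 26 ✓; Tm = 2·14 + 4·12 = 76°C ✓; 3' end CCT has 2 G/C ✓ — passes.
F2 (22 nt, A=7 T=1 G=4 C=10): length 22, outside 23–28 ✗; Tm = 2·8 + 4·14 = 72°C ✓; 3' end CCA has 2 G/C ✓ — fails.
F3 (27 nt, A=6 T=4 G=6 C=11): length 27 ✓; Tm = 2·10 + 4·17 = 88°C, outside 71–86°C ✗; 3' end CCC has 3 G/C ✓ — fails.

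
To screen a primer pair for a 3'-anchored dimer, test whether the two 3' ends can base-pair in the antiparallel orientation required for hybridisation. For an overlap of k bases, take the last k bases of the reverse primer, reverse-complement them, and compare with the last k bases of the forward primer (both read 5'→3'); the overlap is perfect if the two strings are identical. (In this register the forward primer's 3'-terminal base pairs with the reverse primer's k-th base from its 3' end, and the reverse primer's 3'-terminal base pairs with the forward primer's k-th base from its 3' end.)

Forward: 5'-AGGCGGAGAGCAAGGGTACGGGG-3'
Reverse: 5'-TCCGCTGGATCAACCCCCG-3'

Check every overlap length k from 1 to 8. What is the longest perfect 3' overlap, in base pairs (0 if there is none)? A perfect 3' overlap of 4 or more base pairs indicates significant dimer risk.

Longest perfect overlap: 5 complementary base pairs; significant dimer risk (threshold 4).

Last 8 bases (5'→3') — forward …GTACGGGG, reverse …AACCCCCG.
Reverse complement of the reverse primer's last 8 bases: CGGGGGTT; its first k bases are the reverse complement of the reverse primer's last k bases, so a perfect k-base overlap needs the forward primer's last k bases to equal them.
Comparing (forward last k vs required): k=1: G vs C ✗; k=2: GG vs CG ✗; k=3: GGG vs CGG ✗; k=4: GGGG vs CGGG ✗; k=5: CGGGG vs CGGGG ✓; k=6: ACGGGG vs CGGGGG ✗; k=7: TACGGGG vs CGGGGGT ✗; k=8: GTACGGGG vs CGGGGGTT ✗.
Only k = 5 is perfect, so the longest perfect 3' overlap is 5.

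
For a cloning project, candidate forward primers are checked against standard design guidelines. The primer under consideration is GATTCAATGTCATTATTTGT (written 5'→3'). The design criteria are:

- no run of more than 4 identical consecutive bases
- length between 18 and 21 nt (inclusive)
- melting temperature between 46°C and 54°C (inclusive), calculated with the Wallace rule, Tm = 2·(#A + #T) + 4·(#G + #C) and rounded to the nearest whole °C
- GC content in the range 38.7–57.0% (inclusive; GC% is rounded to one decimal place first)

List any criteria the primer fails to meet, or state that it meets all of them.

Fails: GC content.

Base counts: A=5, T=10, G=3, C=2 (length 20).
homopolymer run: longest run = 3 ✓
length: length 20 ✓
Tm: Tm = 2·15 + 4·5 = 50°C ✓
GC content: GC 5/20 = 25.0%, outside 38.7–57.0% ✗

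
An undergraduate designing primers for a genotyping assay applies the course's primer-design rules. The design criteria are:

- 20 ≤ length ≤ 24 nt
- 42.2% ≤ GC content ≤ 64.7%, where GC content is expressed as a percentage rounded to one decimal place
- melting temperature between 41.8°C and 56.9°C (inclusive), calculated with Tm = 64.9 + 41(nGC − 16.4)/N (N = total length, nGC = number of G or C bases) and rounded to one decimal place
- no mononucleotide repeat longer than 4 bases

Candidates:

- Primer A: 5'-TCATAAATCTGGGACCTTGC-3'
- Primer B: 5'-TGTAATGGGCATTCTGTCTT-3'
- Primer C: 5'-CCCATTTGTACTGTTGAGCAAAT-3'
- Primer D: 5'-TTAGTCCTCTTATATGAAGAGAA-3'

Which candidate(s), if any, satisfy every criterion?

Primer A (20 nt, A=5 T=6 G=4 C=5): length 20 ✓; GC 9/20 = 45.0% ✓; Tm = 64.9 + 41·(9 − 16.4)/20 = 49.7°C ✓; longest run = 3 ✓ — passes.
Primer B (20 nt, A=3 T=9 G=5 C=3): length 20 ✓; GC 8/20 = 40.0%, outside 42.2–64.7% ✗; Tm = 64.9 + 41·(8 − 16.4)/20 = 47.7°C ✓; longest run = 3 ✓ — fails.
Primer C (23 nt, A=6 T=8 G=4 C=5): length 23 ✓; GC 9/23 = 39.1%, outside 42.2–64.7% ✗; Tm = 64.9 + 41·(9 − 16.4)/23 = 51.7°C ✓; longest run = 3 ✓ — fails.
Primer D (23 nt, A=8 T=8 G=4 C=3): length 23 ✓; GC 7/23 = 30.4%, outside 42.2–64.7% ✗; Tm = 64.9 + 41·(7 − 16.4)/23 = 48.1°C ✓; longest run = 2 ✓ — fails.

Primer A only.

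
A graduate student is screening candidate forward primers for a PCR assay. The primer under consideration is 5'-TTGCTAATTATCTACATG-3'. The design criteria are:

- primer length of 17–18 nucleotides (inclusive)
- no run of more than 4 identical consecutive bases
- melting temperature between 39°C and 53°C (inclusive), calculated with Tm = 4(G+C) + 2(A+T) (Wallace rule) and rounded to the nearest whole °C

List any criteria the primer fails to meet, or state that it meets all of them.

Base counts: A=5, T=8, G=2, C=3 (length 18).
length: length 18 ✓
homopolymer run: longest run = 2 ✓
Tm: Tm = 2·13 + 4·5 = 46°C ✓

Meets all criteria.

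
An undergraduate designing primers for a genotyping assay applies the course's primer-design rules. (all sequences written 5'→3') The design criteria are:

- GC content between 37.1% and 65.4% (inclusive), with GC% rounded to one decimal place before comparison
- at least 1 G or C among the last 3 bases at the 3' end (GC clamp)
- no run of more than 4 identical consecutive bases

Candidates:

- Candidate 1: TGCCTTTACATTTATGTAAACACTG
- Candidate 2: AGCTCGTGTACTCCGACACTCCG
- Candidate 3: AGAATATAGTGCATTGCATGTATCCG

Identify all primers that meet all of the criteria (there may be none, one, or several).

Candidate 2 and Candidate 3.

Candidate 1 (25 nt, A=7 T=10 G=3 C=5): GC 8/25 = 32.0%, outside 37.1–65.4% ✗; 3' end CTG has 2 G/C ✓; longest run = 3 ✓ — fails.
Candidate 2 (23 nt, A=4 T=5 G=5 C=9): GC 14/23 = 60.9% ✓; 3' end CCG has 3 G/C ✓; longest run = 2 ✓ — passes.
Candidate 3 (26 nt, A=8 T=8 G=6 C=4): GC 10/26 = 38.5% ✓; 3' end CCG has 3 G/C ✓; longest run = 2 ✓ — passes.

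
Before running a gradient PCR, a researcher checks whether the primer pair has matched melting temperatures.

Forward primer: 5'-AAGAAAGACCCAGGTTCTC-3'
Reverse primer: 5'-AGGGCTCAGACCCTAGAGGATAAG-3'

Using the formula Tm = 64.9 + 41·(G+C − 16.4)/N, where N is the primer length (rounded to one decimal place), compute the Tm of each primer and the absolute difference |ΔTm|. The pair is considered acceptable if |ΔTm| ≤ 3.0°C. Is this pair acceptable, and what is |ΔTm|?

Forward: G+C = 9, N = 19 → Tm = 64.9 + 41·(9 − 16.4)/19 = 48.9°C.
Reverse: G+C = 13, N = 24 → Tm = 64.9 + 41·(13 − 16.4)/24 = 59.1°C.
|ΔTm| = |48.9 − 59.1| = 10.2°C, > 3.0°C.

|ΔTm| = 10.2°C; the pair is not acceptable.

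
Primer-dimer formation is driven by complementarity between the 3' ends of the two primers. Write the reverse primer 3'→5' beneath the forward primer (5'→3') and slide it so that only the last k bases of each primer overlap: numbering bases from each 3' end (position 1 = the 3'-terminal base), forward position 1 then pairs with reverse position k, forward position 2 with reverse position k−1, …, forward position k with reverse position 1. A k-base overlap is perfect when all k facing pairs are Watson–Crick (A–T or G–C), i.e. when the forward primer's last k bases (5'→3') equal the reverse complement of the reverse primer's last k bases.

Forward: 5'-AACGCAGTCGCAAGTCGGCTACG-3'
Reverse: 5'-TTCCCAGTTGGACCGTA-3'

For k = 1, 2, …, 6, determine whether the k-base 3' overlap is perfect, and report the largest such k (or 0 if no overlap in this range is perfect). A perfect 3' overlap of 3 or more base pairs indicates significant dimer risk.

Last 6 bases (5'→3') — forward …GCTACG, reverse …ACCGTA.
Reverse complement of the reverse primer's last 6 bases: TACGGT; its first k bases are the reverse complement of the reverse primer's last k bases, so a perfect k-base overlap needs the forward primer's last k bases to equal them.
Comparing (forward last k vs required): k=1: G vs T ✗; k=2: CG vs TA ✗; k=3: ACG vs TAC ✗; k=4: TACG vs TACG ✓; k=5: CTACG vs TACGG ✗; k=6: GCTACG vs TACGGT ✗.
Only k = 4 is perfect, so the longest perfect 3' overlap is 4.

Longest perfect overlap: 4 complementary base pairs; significant dimer risk (threshold 3).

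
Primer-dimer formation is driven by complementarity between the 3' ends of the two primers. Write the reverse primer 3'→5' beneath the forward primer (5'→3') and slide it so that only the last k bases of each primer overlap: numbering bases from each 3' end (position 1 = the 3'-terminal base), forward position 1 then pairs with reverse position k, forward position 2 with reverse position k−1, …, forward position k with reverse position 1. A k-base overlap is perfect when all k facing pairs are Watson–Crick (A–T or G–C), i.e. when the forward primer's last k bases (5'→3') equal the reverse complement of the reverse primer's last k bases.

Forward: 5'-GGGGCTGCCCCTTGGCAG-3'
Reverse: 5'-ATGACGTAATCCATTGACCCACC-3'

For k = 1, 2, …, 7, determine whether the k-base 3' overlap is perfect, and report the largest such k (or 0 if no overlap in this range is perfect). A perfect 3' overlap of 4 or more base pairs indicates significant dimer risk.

Last 7 bases (5'→3') — forward …TTGGCAG, reverse …ACCCACC.
Reverse complement of the reverse primer's last 7 bases: GGTGGGT; its first k bases are the reverse complement of the reverse primer's last k bases, so a perfect k-base overlap needs the forward primer's last k bases to equal them.
Comparing (forward last k vs required): k=1: G vs G ✓; k=2: AG vs GG ✗; k=3: CAG vs GGT ✗; k=4: GCAG vs GGTG ✗; k=5: GGCAG vs GGTGG ✗; k=6: TGGCAG vs GGTGGG ✗; k=7: TTGGCAG vs GGTGGGT ✗.
Only k = 1 is perfect, so the longest perfect 3' overlap is 1.

Longest perfect overlap: 1 complementary base pair; below the dimer-risk threshold (threshold 4).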